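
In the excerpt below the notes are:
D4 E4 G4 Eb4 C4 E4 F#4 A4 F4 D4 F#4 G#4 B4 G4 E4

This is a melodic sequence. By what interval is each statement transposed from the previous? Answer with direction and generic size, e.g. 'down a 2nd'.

With a 5-note motive the entries are D4, E4, F#4, each up a 2nd from the previous.
D4 to E4 is up a 2nd.

up a 2nd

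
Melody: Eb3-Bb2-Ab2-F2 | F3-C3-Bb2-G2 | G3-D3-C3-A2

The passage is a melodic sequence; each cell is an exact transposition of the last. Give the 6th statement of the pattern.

C#4 G#3 F#3 D#3

Taking 4-note groups, the heads are Eb3, F3, G3: the pattern moves up a 2nd.
Extending up a 2nd: A3 → B3 → C#4.
Statement 6 starts on C#4 and keeps the same exact contour: C#4 G#3 F#3 D#3.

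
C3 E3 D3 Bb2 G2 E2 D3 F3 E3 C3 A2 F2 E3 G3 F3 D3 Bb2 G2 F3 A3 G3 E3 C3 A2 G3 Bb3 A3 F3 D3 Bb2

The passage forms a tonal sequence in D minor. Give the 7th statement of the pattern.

The 6-note cells begin on C3, D3, E3, F3, G3 — each up a 2nd from the last.
Continuing the starts: A3 → Bb3.
From Bb3 the diatonic shape gives Bb3 D4 C4 A3 F3 D3.

Bb3 D4 C4 A3 F3 D3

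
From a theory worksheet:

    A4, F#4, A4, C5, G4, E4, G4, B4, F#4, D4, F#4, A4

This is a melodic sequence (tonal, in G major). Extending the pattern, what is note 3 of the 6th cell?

With 4-note cells, note 3 of each statement runs A4, G4, F#4.
Extending down a 2nd: E4 → D4 → C4.

C4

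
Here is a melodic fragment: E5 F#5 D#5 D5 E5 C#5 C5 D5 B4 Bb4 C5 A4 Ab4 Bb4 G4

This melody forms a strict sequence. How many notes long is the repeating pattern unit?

Try groups of 3 (5 cells in 15 notes):
E5 F#5 D#5 | D5 E5 C#5 | C5 D5 B4 | Bb4 C5 A4 | Ab4 Bb4 G4
That's a consistent down a 2nd shift per cell, and no other grouping gives one.

3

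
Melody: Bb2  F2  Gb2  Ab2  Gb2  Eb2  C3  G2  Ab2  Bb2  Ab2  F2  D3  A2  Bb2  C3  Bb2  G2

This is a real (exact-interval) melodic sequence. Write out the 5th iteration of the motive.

F#3 C#3 D3 E3 D3 B2

Unit = 6 notes; the statements start on Bb2, C3, D3, moving up a 2nd each time.
Continuing the starts: E3 → F#3.
So cell 5 is F#3 C#3 D3 E3 D3 B2.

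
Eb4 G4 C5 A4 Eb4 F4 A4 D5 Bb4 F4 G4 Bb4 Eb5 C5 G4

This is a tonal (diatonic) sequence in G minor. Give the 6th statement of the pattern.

Taking 5-note groups, the heads are Eb4, F4, G4: the pattern moves up a 2nd.
Continuing the starts: A4 → Bb4 → C5.
Statement 6 starts on C5 and keeps the same diatonic contour: C5 Eb5 A5 F5 C5.

C5 Eb5 A5 F5 C5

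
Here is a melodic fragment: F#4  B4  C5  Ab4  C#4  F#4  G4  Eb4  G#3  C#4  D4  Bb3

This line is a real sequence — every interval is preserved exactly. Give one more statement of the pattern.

Unit = 4 notes; the statements start on F#4, C#4, G#3, moving down a 4th each time.
From D#3 the exact shape gives D#3 G#3 A3 F3.

D#3 G#3 A3 F3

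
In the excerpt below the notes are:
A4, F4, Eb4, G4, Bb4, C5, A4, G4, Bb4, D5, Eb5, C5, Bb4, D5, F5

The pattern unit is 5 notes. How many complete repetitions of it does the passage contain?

3

15 notes in groups of 5 gives 15/5 = 3 statements.
Starts: A4, C5, Eb5 — each up a 3rd.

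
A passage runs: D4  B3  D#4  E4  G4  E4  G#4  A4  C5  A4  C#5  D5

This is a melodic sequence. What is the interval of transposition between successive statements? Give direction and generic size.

up a 4th

Unit = 4 notes; the statements start on D4, G4, C5, moving up a 4th each time.
D4 to G4 is up a 4th.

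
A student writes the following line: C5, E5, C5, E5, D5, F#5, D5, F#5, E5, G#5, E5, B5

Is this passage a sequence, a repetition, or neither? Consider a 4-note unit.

neither

Note 4 of cell 3 is B5; if this were a sequence it would be G#5. No unit length gives a consistent transposition pattern.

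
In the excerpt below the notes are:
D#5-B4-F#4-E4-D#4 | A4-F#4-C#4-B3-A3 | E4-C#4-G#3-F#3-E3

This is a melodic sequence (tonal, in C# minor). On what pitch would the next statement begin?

Taking 5-note groups, the heads are D#5, A4, E4: the pattern moves down a 4th.
One more step down a 4th gives B3.

B3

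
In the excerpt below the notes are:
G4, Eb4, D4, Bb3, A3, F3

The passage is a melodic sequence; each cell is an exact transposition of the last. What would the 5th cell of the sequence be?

Unit = 2 notes; the statements start on G4, D4, A3, moving down a 4th each time.
Carrying on: E3 → B2.
So cell 5 is B2 G2.

B2 G2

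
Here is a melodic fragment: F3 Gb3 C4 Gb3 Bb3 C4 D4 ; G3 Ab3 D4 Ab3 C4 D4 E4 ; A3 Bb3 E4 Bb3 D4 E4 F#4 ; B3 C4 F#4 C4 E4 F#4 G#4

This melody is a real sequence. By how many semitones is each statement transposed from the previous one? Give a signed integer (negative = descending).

2

With a 7-note motive the entries are F3, G3, A3, B3, each up a 2nd from the previous.
F3→G3 is 55 − 53 = 2 semitones.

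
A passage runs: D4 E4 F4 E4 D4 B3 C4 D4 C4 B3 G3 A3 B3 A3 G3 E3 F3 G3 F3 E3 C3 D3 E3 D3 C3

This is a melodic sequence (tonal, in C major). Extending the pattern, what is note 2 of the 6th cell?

With 5-note cells, note 2 of each statement runs E4, C4, A3, F3, D3.
Each moves down a 3rd; the next is B2.

B2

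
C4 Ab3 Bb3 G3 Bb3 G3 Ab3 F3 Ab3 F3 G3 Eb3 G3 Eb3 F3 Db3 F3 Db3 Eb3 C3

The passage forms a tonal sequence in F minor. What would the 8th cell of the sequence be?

C3 Ab2 Bb2 G2

Taking 4-note groups, the heads are C4, Bb3, Ab3, G3, F3: the pattern moves down a 2nd.
Carrying on: Eb3 → Db3 → C3.
So cell 8 is C3 Ab2 Bb2 G2.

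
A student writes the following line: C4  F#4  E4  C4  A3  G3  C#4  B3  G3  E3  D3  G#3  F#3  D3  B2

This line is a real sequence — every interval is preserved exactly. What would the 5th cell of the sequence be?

With a 5-note motive the entries are C4, G3, D3, each down a 4th from the previous.
Carrying on: A2 → E2.
Statement 5 starts on E2 and keeps the same exact contour: E2 A#2 G#2 E2 C#2.

E2 A#2 G#2 E2 C#2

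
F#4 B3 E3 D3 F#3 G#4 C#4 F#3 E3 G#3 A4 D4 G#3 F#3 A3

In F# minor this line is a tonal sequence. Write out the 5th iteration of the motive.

C#5 F#4 B3 A3 C#4

Taking 5-note groups, the heads are F#4, G#4, A4: the pattern moves up a 2nd.
Continuing the starts: B4 → C#5.
Statement 5 starts on C#5 and keeps the same diatonic contour: C#5 F#4 B3 A3 C#4.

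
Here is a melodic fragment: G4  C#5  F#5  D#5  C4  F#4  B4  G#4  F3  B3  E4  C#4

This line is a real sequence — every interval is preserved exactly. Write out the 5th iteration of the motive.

Eb2 A2 D3 B2

Taking 4-note groups, the heads are G4, C4, F3: the pattern moves down a 5th.
Extending down a 5th: Bb2 → Eb2.
So cell 5 is Eb2 A2 D3 B2.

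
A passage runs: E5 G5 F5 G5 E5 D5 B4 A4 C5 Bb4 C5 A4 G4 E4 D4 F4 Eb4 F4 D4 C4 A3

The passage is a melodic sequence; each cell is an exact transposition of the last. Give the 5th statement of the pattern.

C3 Eb3 Db3 Eb3 C3 Bb2 G2

With a 7-note motive the entries are E5, A4, D4, each down a 5th from the previous.
Carrying on: G3 → C3.
So cell 5 is C3 Eb3 Db3 Eb3 C3 Bb2 G2.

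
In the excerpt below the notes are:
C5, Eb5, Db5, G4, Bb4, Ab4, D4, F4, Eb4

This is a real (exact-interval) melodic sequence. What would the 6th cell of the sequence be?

Unit = 3 notes; the statements start on C5, G4, D4, moving down a 4th each time.
Carrying on: A3 → E3 → B2.
From B2 the exact shape gives B2 D3 C3.

B2 D3 C3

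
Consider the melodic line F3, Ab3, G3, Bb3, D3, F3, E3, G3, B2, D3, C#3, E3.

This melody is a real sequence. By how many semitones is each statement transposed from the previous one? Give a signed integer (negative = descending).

-3

Unit = 4 notes; the statements start on F3, D3, B2, moving down a 3rd each time.
F3→D3 is 50 − 53 = -3 semitones.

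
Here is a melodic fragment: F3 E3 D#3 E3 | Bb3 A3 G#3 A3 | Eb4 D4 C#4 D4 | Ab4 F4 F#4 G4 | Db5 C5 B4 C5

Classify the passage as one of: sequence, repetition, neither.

Note 2 of cell 4 is F4; if this were a sequence it would be G4. No unit length gives a consistent transposition pattern.

neither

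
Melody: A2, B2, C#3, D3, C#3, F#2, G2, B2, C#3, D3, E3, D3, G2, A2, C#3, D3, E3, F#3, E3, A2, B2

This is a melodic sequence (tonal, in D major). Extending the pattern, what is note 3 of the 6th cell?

A3

The unit is 7 notes. Position-3 pitches of the 3 shown cells: C#3, D3, E3.
Each moves up a 2nd. Continuing: F#3 → G3 → A3.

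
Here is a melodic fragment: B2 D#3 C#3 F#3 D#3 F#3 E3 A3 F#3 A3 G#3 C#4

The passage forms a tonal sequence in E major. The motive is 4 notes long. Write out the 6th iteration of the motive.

Unit = 4 notes; the statements start on B2, D#3, F#3, moving up a 3rd each time.
Continuing the starts: A3 → C#4 → E4.
From E4 the diatonic shape gives E4 G#4 F#4 B4.

E4 G#4 F#4 B4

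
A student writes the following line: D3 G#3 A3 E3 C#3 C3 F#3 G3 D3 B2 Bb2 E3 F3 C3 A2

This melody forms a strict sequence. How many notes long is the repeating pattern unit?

5

15 notes total. Splitting into 3 groups of 5:
D3 G#3 A3 E3 C#3 | C3 F#3 G3 D3 B2 | Bb2 E3 F3 C3 A2
Each cell is the previous one down a 2nd — so the unit is 5 notes.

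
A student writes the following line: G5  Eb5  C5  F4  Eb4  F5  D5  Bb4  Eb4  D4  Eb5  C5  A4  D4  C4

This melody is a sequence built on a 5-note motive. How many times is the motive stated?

3

15 notes in groups of 5 gives 15/5 = 3 statements.
Starts: G5, F5, Eb5 — each down a 2nd.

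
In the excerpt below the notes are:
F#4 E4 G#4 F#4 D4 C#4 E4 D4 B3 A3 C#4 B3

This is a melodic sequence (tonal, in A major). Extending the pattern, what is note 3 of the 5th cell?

F#3

With 4-note cells, note 3 of each statement runs G#4, E4, C#4.
Each moves down a 3rd. Continuing: A3 → F#3.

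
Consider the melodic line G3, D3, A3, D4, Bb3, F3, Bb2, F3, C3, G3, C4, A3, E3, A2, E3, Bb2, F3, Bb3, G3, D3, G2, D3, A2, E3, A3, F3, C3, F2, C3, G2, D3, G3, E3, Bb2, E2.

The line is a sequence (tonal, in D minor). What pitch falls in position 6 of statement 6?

Grouping in 7s, the 6th note of each cell is F3, E3, D3, C3, Bb2.
From Bb2, down a 2nd gives A2.

A2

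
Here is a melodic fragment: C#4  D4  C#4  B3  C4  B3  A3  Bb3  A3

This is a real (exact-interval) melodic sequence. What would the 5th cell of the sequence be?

F3 Gb3 F3

The 3-note cells begin on C#4, B3, A3 — each down a 2nd from the last.
Extending down a 2nd: G3 → F3.
So cell 5 is F3 Gb3 F3.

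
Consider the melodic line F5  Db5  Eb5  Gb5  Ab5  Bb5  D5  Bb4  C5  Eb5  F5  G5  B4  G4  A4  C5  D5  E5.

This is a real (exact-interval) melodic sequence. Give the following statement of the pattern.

With a 6-note motive the entries are F5, D5, B4, each down a 3rd from the previous.
From G#4 the exact shape gives G#4 E4 F#4 A4 B4 C#5.

G#4 E4 F#4 A4 B4 C#5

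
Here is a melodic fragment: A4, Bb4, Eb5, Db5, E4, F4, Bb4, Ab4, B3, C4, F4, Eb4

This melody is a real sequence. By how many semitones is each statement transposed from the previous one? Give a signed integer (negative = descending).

-5

Unit = 4 notes; the statements start on A4, E4, B3, moving down a 4th each time.
Counting half-steps from A4 to E4: -5.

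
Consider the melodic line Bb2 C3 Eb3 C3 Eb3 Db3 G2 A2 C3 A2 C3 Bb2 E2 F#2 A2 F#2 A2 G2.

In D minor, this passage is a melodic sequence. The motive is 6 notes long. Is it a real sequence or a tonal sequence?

Each cell has the same semitone pattern (2, 3, -3, 3, -2) — intervals are preserved exactly.
And Eb3 lies outside D minor, so the sequence is real rather than tonal.

real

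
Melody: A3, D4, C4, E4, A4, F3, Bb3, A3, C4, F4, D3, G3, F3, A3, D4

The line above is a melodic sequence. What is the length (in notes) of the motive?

Try groups of 5 (3 cells in 15 notes):
A3 D4 C4 E4 A4 | F3 Bb3 A3 C4 F4 | D3 G3 F3 A3 D4
That's a consistent down a 3rd shift per cell, and no other grouping gives one.

5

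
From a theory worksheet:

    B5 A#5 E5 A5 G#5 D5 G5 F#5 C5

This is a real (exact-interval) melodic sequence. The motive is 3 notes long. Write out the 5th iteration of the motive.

Eb5 D5 Ab4

With a 3-note motive the entries are B5, A5, G5, each down a 2nd from the previous.
Continuing the starts: F5 → Eb5.
From Eb5 the exact shape gives Eb5 D5 Ab4.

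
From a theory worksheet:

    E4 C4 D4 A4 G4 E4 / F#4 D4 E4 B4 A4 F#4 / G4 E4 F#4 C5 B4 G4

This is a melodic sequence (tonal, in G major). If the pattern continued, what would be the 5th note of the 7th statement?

With 6-note cells, note 5 of each statement runs G4, A4, B4.
Extending up a 2nd: C5 → D5 → E5 → F#5.

F#5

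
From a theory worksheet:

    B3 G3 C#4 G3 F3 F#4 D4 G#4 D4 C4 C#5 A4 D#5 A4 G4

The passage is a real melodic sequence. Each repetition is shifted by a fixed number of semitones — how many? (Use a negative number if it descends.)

Taking 5-note groups, the heads are B3, F#4, C#5: the pattern moves up a 5th.
B3→F#4 is 66 − 59 = 7 semitones.

7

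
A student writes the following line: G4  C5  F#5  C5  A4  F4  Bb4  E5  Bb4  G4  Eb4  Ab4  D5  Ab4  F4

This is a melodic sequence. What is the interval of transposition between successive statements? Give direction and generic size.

The 5-note cells begin on G4, F4, Eb4 — each down a 2nd from the last.
G4 to F4 is down a 2nd.

down a 2nd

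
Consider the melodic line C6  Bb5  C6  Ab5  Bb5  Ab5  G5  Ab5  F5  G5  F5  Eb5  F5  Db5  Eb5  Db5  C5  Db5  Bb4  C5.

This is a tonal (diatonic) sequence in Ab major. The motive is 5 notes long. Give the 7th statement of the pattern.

Eb4 Db4 Eb4 C4 Db4

Taking 5-note groups, the heads are C6, Ab5, F5, Db5: the pattern moves down a 3rd.
Extending down a 3rd: Bb4 → G4 → Eb4.
From Eb4 the diatonic shape gives Eb4 Db4 Eb4 C4 Db4.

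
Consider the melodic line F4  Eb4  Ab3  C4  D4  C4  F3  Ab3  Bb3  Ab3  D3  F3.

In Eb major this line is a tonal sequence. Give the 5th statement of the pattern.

Eb3 D3 G2 Bb2

Taking 4-note groups, the heads are F4, D4, Bb3: the pattern moves down a 3rd.
Extending down a 3rd: G3 → Eb3.
Statement 5 starts on Eb3 and keeps the same diatonic contour: Eb3 D3 G2 Bb2.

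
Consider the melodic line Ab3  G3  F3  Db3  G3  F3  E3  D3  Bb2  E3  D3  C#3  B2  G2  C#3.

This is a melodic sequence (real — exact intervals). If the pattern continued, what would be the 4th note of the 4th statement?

E2

With 5-note cells, note 4 of each statement runs Db3, Bb2, G2.
Each moves down a 3rd; the next is E2.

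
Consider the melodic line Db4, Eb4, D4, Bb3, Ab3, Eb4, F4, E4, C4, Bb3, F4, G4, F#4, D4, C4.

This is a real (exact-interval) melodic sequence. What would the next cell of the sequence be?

G4 A4 G#4 E4 D4

Taking 5-note groups, the heads are Db4, Eb4, F4: the pattern moves up a 2nd.
From G4 the exact shape gives G4 A4 G#4 E4 D4.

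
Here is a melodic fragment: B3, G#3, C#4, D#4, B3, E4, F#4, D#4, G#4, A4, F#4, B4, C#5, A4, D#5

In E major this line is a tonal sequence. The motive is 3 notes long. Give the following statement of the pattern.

Unit = 3 notes; the statements start on B3, D#4, F#4, A4, C#5, moving up a 3rd each time.
So cell 6 is E5 C#5 F#5.

E5 C#5 F#5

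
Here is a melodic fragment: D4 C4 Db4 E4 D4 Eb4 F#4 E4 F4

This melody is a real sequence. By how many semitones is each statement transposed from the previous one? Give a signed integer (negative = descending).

With a 3-note motive the entries are D4, E4, F#4, each up a 2nd from the previous.
D4 to E4 spans +2 semitones.

2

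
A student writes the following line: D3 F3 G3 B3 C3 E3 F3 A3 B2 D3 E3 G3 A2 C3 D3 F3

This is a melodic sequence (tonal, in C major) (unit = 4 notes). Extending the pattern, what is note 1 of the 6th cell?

With 4-note cells, note 1 of each statement runs D3, C3, B2, A2.
Each moves down a 2nd. Continuing: G2 → F2.

F2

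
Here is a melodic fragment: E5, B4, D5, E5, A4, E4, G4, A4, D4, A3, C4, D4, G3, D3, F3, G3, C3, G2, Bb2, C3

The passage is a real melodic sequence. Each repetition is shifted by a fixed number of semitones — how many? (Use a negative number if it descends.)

Unit = 4 notes; the statements start on E5, A4, D4, G3, C3, moving down a 5th each time.
E5→A4 is 69 − 76 = -7 semitones.

-7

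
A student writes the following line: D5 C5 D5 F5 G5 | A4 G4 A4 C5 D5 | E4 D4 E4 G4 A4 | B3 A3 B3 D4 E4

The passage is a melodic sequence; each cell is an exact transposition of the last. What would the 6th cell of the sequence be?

C#3 B2 C#3 E3 F#3

With a 5-note motive the entries are D5, A4, E4, B3, each down a 4th from the previous.
Carrying on: F#3 → C#3.
From C#3 the exact shape gives C#3 B2 C#3 E3 F#3.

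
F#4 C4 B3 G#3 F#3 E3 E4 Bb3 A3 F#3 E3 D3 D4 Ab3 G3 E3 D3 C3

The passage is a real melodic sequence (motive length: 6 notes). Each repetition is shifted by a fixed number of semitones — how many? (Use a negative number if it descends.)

The 6-note cells begin on F#4, E4, D4 — each down a 2nd from the last.
F#4 to E4 spans -2 semitones.

-2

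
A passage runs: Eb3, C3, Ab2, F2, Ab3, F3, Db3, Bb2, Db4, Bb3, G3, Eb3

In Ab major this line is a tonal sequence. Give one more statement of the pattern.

G4 Eb4 C4 Ab3

Taking 4-note groups, the heads are Eb3, Ab3, Db4: the pattern moves up a 4th.
Statement 4 starts on G4 and keeps the same diatonic contour: G4 Eb4 C4 Ab3.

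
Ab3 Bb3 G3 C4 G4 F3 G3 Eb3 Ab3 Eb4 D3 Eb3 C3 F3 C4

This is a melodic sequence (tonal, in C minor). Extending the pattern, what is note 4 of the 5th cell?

Bb2

Grouping in 5s, the 4th note of each cell is C4, Ab3, F3.
Extending down a 3rd: D3 → Bb2.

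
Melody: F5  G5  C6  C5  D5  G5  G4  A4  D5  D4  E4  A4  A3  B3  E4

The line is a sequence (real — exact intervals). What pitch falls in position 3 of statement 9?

With 3-note cells, note 3 of each statement runs C6, G5, D5, A4, E4.
Carrying that down a 4th forward: B3 → F#3 → C#3 → G#2.

G#2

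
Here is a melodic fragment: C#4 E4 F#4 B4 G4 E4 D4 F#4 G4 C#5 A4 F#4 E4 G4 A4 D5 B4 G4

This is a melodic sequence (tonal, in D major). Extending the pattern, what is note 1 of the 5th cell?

Grouping in 6s, the 1st note of each cell is C#4, D4, E4.
Each moves up a 2nd. Continuing: F#4 → G4.

G4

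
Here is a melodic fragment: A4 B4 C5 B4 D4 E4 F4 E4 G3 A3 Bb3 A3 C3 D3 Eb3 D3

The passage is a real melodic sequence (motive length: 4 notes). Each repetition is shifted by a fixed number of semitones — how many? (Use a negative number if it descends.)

Taking 4-note groups, the heads are A4, D4, G3, C3: the pattern moves down a 5th.
Counting half-steps from A4 to D4: -7.

-7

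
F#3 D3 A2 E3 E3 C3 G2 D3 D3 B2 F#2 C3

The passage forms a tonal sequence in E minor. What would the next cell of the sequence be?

C3 A2 E2 B2

Taking 4-note groups, the heads are F#3, E3, D3: the pattern moves down a 2nd.
From C3 the diatonic shape gives C3 A2 E2 B2.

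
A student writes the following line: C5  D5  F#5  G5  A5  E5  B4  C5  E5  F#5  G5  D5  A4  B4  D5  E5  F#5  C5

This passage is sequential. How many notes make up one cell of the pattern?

6

There are 18 notes; a 6-note unit gives 3 cells:
C5 D5 F#5 G5 A5 E5 | B4 C5 E5 F#5 G5 D5 | A4 B4 D5 E5 F#5 C5
Each cell is the previous one down a 2nd — so the unit is 6 notes.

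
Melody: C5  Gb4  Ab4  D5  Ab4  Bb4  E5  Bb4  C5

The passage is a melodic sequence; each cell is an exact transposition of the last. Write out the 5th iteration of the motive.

G#5 D5 E5

Unit = 3 notes; the statements start on C5, D5, E5, moving up a 2nd each time.
Extending up a 2nd: F#5 → G#5.
So cell 5 is G#5 D5 E5.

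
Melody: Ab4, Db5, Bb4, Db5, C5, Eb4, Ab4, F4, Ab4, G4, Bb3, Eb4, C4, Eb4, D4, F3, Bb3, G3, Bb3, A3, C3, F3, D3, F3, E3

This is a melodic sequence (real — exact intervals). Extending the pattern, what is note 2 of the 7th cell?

G2

With 5-note cells, note 2 of each statement runs Db5, Ab4, Eb4, Bb3, F3.
Each moves down a 4th. Continuing: C3 → G2.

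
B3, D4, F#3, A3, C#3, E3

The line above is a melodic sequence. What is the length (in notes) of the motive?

6 notes total. Splitting into 3 groups of 2:
B3 D4 | F#3 A3 | C#3 E3
That's a consistent down a 4th shift per cell, and no other grouping gives one.

2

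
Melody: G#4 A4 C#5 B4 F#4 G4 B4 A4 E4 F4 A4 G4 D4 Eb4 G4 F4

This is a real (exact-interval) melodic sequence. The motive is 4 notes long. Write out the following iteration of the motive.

With a 4-note motive the entries are G#4, F#4, E4, D4, each down a 2nd from the previous.
So cell 5 is C4 Db4 F4 Eb4.

C4 Db4 F4 Eb4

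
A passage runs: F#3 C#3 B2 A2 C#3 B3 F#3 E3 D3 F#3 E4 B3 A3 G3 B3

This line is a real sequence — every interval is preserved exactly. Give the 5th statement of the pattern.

D5 A4 G4 F4 A4

The 5-note cells begin on F#3, B3, E4 — each up a 4th from the last.
Carrying on: A4 → D5.
From D5 the exact shape gives D5 A4 G4 F4 A4.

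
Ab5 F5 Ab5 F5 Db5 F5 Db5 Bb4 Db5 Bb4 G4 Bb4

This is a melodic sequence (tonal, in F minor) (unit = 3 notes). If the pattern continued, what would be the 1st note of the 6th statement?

Eb4

Grouping in 3s, the 1st note of each cell is Ab5, F5, Db5, Bb4.
Extending down a 3rd: G4 → Eb4.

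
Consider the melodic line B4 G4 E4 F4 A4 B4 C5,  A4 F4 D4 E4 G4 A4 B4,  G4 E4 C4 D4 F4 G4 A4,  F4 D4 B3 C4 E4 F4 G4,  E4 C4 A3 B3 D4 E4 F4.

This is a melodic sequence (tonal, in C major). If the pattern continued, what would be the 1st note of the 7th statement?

C4

The unit is 7 notes. Position-1 pitches of the 5 shown cells: B4, A4, G4, F4, E4.
Extending down a 2nd: D4 → C4.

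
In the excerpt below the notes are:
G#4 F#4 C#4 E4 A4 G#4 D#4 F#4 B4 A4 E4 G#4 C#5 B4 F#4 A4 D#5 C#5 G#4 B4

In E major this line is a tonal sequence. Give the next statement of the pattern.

E5 D#5 A4 C#5

The 4-note cells begin on G#4, A4, B4, C#5, D#5 — each up a 2nd from the last.
From E5 the diatonic shape gives E5 D#5 A4 C#5.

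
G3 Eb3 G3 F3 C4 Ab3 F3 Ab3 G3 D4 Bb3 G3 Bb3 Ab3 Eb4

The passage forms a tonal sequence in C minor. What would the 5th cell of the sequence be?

Unit = 5 notes; the statements start on G3, Ab3, Bb3, moving up a 2nd each time.
Continuing the starts: C4 → D4.
So cell 5 is D4 Bb3 D4 C4 G4.

D4 Bb3 D4 C4 G4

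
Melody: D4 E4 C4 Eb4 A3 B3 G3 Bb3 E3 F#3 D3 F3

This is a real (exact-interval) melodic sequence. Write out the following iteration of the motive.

The 4-note cells begin on D4, A3, E3 — each down a 4th from the last.
So cell 4 is B2 C#3 A2 C3.

B2 C#3 A2 C3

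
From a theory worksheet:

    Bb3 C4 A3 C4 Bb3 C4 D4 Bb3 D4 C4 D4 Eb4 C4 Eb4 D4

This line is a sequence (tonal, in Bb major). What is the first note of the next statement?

Taking 5-note groups, the heads are Bb3, C4, D4: the pattern moves up a 2nd.
The next head, up a 2nd from D4, is Eb4.

Eb4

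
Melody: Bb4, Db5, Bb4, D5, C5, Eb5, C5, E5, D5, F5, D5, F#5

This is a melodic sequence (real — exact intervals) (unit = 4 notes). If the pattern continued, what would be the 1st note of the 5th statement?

Grouping in 4s, the 1st note of each cell is Bb4, C5, D5.
Extending up a 2nd: E5 → F#5.

F#5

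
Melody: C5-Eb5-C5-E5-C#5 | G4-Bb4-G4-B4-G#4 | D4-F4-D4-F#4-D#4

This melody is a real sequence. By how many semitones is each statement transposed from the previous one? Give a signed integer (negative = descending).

Taking 5-note groups, the heads are C5, G4, D4: the pattern moves down a 4th.
C5 to G4 spans -5 semitones.

-5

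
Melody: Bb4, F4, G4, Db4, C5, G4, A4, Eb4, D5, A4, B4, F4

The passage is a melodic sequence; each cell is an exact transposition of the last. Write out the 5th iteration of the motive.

F#5 C#5 D#5 A4

Taking 4-note groups, the heads are Bb4, C5, D5: the pattern moves up a 2nd.
Continuing the starts: E5 → F#5.
So cell 5 is F#5 C#5 D#5 A4.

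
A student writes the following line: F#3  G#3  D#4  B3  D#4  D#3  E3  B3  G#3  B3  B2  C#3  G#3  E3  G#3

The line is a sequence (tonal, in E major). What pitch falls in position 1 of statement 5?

With 5-note cells, note 1 of each statement runs F#3, D#3, B2.
Each moves down a 3rd. Continuing: G#2 → E2.

E2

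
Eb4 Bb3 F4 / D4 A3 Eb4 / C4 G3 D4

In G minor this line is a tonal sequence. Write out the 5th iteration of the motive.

A3 Eb3 Bb3

The 3-note cells begin on Eb4, D4, C4 — each down a 2nd from the last.
Continuing the starts: Bb3 → A3.
From A3 the diatonic shape gives A3 Eb3 Bb3.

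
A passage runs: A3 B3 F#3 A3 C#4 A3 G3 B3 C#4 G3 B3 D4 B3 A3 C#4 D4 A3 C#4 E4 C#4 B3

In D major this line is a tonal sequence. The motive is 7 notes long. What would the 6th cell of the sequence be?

F#4 G4 D4 F#4 A4 F#4 E4

Taking 7-note groups, the heads are A3, B3, C#4: the pattern moves up a 2nd.
Carrying on: D4 → E4 → F#4.
Statement 6 starts on F#4 and keeps the same diatonic contour: F#4 G4 D4 F#4 A4 F#4 E4.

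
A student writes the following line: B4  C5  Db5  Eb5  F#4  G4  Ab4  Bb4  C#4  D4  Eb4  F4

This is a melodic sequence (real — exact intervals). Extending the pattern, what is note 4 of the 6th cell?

Grouping in 4s, the 4th note of each cell is Eb5, Bb4, F4.
Each moves down a 4th. Continuing: C4 → G3 → D3.

D3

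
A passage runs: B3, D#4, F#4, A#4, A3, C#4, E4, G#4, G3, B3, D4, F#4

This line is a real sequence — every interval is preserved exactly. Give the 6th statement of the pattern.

Db3 F3 Ab3 C4

With a 4-note motive the entries are B3, A3, G3, each down a 2nd from the previous.
Extending down a 2nd: F3 → Eb3 → Db3.
So cell 6 is Db3 F3 Ab3 C4.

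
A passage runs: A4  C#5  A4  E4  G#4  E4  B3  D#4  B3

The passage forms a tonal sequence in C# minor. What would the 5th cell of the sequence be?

C#3 E3 C#3

Unit = 3 notes; the statements start on A4, E4, B3, moving down a 4th each time.
Continuing the starts: F#3 → C#3.
From C#3 the diatonic shape gives C#3 E3 C#3.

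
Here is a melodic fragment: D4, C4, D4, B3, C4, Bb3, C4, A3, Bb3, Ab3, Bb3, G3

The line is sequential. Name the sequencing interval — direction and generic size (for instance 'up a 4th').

Taking 4-note groups, the heads are D4, C4, Bb3: the pattern moves down a 2nd.
D4 to C4 is down a 2nd.

down a 2nd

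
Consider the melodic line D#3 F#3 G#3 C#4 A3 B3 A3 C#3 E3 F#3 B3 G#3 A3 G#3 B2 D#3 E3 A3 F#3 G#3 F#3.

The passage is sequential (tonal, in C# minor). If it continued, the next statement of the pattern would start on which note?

A2

The 7-note cells begin on D#3, C#3, B2 — each down a 2nd from the last.
One more step down a 2nd gives A2.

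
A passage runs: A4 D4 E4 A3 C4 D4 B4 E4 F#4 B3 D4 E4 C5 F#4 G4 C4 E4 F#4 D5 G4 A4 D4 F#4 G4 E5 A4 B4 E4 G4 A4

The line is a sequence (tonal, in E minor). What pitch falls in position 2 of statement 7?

Grouping in 6s, the 2nd note of each cell is D4, E4, F#4, G4, A4.
Each moves up a 2nd. Continuing: B4 → C5.

C5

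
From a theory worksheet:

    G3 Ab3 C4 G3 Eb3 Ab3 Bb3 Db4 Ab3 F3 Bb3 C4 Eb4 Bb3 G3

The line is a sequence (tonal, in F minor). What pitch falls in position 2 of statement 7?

With 5-note cells, note 2 of each statement runs Ab3, Bb3, C4.
Each moves up a 2nd. Continuing: Db4 → Eb4 → F4 → G4.

G4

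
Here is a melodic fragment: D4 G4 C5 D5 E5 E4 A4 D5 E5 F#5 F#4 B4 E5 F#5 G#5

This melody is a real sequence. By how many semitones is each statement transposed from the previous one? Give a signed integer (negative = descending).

Taking 5-note groups, the heads are D4, E4, F#4: the pattern moves up a 2nd.
D4→E4 is 64 − 62 = 2 semitones.

2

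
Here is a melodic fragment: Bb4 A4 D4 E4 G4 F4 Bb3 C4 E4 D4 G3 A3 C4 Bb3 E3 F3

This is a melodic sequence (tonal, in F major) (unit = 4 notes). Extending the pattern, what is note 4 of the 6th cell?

Bb2

With 4-note cells, note 4 of each statement runs E4, C4, A3, F3.
Each moves down a 3rd. Continuing: D3 → Bb2.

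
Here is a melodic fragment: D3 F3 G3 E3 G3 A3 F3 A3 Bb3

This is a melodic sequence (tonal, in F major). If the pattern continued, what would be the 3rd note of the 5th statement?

With 3-note cells, note 3 of each statement runs G3, A3, Bb3.
Each moves up a 2nd. Continuing: C4 → D4.

D4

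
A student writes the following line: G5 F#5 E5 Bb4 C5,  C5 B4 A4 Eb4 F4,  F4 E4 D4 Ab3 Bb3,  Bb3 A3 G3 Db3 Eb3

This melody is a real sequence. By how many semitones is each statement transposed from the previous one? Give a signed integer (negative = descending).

Unit = 5 notes; the statements start on G5, C5, F4, Bb3, moving down a 5th each time.
G5→C5 is 72 − 79 = -7 semitones.

-7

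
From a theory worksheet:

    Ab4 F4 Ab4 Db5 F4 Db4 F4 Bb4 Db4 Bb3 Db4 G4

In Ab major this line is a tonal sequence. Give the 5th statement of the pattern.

G3 Eb3 G3 C4

Taking 4-note groups, the heads are Ab4, F4, Db4: the pattern moves down a 3rd.
Extending down a 3rd: Bb3 → G3.
From G3 the diatonic shape gives G3 Eb3 G3 C4.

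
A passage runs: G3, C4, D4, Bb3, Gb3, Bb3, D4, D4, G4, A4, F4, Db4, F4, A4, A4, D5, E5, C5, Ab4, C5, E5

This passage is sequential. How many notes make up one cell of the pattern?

7

21 notes total. Splitting into 3 groups of 7:
G3 C4 D4 Bb3 Gb3 Bb3 D4 | D4 G4 A4 F4 Db4 F4 A4 | A4 D5 E5 C5 Ab4 C5 E5
That's a consistent up a 5th shift per cell, and no other grouping gives one.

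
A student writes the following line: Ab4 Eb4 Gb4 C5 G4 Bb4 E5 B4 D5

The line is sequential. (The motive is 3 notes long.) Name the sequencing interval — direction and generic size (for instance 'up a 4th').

Taking 3-note groups, the heads are Ab4, C5, E5: the pattern moves up a 3rd.
From Ab4 to C5: up a 3rd.

up a 3rd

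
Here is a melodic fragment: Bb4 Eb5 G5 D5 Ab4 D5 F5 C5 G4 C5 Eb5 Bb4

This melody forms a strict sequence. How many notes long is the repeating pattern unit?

4

12 notes total. Splitting into 3 groups of 4:
Bb4 Eb5 G5 D5 | Ab4 D5 F5 C5 | G4 C5 Eb5 Bb4
Every group is a transposition down a 2nd of the one before; no shorter unit works.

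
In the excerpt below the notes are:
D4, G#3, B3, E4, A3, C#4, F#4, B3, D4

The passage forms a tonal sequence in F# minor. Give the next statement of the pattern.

G#4 C#4 E4

With a 3-note motive the entries are D4, E4, F#4, each up a 2nd from the previous.
Statement 4 starts on G#4 and keeps the same diatonic contour: G#4 C#4 E4.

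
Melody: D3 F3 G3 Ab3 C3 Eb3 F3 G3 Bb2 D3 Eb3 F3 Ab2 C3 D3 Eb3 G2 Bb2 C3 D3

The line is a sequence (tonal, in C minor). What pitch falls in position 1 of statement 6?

The unit is 4 notes. Position-1 pitches of the 5 shown cells: D3, C3, Bb2, Ab2, G2.
One more down a 2nd gives F2.

F2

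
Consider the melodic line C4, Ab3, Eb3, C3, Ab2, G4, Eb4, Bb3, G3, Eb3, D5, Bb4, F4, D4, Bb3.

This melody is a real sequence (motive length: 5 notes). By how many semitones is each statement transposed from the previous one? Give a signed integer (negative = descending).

7

With a 5-note motive the entries are C4, G4, D5, each up a 5th from the previous.
C4→G4 is 67 − 60 = 7 semitones.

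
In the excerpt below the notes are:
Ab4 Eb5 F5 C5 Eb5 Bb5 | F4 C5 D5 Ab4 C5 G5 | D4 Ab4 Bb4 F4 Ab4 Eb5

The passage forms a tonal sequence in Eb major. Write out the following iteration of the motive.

With a 6-note motive the entries are Ab4, F4, D4, each down a 3rd from the previous.
Statement 4 starts on Bb3 and keeps the same diatonic contour: Bb3 F4 G4 D4 F4 C5.

Bb3 F4 G4 D4 F4 C5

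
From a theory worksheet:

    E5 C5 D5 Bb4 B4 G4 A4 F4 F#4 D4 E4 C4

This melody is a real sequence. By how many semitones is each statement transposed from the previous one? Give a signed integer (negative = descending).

With a 4-note motive the entries are E5, B4, F#4, each down a 4th from the previous.
E5→B4 is 71 − 76 = -5 semitones.

-5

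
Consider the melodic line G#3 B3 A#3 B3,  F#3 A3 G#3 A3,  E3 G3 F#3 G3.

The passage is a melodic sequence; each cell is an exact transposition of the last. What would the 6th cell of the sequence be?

Bb2 Db3 C3 Db3

With a 4-note motive the entries are G#3, F#3, E3, each down a 2nd from the previous.
Continuing the starts: D3 → C3 → Bb2.
Statement 6 starts on Bb2 and keeps the same exact contour: Bb2 Db3 C3 Db3.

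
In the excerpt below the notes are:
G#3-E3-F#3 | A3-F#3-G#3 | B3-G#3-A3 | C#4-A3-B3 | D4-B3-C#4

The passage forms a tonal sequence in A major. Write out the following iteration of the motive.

The 3-note cells begin on G#3, A3, B3, C#4, D4 — each up a 2nd from the last.
From E4 the diatonic shape gives E4 C#4 D4.

E4 C#4 D4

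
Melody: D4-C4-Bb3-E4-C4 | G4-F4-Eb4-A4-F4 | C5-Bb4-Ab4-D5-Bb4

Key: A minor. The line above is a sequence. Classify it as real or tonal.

real

Each cell has the same semitone pattern (-2, -2, 6, -4) — intervals are preserved exactly.
And Bb3 lies outside A minor, so the sequence is real rather than tonal.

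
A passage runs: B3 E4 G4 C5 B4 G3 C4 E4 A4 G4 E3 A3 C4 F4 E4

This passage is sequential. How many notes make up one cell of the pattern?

There are 15 notes; a 5-note unit gives 3 cells:
B3 E4 G4 C5 B4 | G3 C4 E4 A4 G4 | E3 A3 C4 F4 E4
Every group is a transposition down a 3rd of the one before; no shorter unit works.

5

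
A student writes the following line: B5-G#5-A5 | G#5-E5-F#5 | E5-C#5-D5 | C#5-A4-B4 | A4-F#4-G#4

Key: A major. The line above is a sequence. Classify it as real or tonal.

Every note is diatonic to A major.
Cell 1 has -3 semitones from note 1 to 2, but cell 2 has -4 — the interval quality changes while the contour stays the same, which is the hallmark of a tonal sequence.

tonal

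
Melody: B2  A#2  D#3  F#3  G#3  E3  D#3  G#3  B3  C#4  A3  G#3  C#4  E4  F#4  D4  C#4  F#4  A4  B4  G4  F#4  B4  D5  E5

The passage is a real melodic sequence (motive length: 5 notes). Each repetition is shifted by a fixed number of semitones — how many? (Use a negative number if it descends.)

Unit = 5 notes; the statements start on B2, E3, A3, D4, G4, moving up a 4th each time.
Counting half-steps from B2 to E3: 5.

5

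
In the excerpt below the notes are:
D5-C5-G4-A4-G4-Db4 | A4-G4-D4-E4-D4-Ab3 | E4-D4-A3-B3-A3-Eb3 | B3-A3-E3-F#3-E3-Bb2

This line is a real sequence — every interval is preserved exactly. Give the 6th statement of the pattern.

With a 6-note motive the entries are D5, A4, E4, B3, each down a 4th from the previous.
Extending down a 4th: F#3 → C#3.
Statement 6 starts on C#3 and keeps the same exact contour: C#3 B2 F#2 G#2 F#2 C2.

C#3 B2 F#2 G#2 F#2 C2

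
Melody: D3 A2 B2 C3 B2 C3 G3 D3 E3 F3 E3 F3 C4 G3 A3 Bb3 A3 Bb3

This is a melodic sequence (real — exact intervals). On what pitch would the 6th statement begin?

Eb5

With a 6-note motive the entries are D3, G3, C4, each up a 4th from the previous.
Continuing: F4 → Bb4 → Eb5. Statement 6 starts on Eb5.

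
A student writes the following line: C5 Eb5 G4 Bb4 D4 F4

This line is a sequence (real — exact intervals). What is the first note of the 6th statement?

The 2-note cells begin on C5, G4, D4 — each down a 4th from the last.
Extending the heads down a 4th: A3 → E3 → B2.

B2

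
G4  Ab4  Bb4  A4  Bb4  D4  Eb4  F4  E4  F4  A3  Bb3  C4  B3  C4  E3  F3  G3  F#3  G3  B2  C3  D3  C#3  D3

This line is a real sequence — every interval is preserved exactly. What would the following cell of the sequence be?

Unit = 5 notes; the statements start on G4, D4, A3, E3, B2, moving down a 4th each time.
Statement 6 starts on F#2 and keeps the same exact contour: F#2 G2 A2 G#2 A2.

F#2 G2 A2 G#2 A2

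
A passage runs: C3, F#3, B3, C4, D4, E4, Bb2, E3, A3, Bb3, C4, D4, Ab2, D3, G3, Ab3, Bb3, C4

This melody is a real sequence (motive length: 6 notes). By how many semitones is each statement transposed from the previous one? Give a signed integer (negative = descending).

-2

With a 6-note motive the entries are C3, Bb2, Ab2, each down a 2nd from the previous.
C3→Bb2 is 46 − 48 = -2 semitones.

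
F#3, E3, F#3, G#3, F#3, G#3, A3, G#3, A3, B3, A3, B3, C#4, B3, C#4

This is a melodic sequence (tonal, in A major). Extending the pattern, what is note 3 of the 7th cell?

With 3-note cells, note 3 of each statement runs F#3, G#3, A3, B3, C#4.
Each moves up a 2nd. Continuing: D4 → E4.

E4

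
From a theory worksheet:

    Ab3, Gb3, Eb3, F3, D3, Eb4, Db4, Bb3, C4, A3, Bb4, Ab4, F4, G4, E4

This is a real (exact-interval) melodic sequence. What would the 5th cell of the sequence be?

C6 Bb5 G5 A5 F#5

With a 5-note motive the entries are Ab3, Eb4, Bb4, each up a 5th from the previous.
Extending up a 5th: F5 → C6.
So cell 5 is C6 Bb5 G5 A5 F#5.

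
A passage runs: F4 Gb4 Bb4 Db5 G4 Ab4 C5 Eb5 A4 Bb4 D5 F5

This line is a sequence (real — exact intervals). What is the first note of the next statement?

Taking 4-note groups, the heads are F4, G4, A4: the pattern moves up a 2nd.
The next head, up a 2nd from A4, is B4.

B4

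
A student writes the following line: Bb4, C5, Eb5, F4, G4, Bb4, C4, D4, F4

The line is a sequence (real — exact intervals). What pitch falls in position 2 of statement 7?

F#2

Grouping in 3s, the 2nd note of each cell is C5, G4, D4.
Carrying that down a 4th forward: A3 → E3 → B2 → F#2.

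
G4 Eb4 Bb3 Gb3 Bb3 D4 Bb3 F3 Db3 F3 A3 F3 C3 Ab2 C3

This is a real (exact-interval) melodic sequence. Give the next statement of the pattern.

E3 C3 G2 Eb2 G2

Taking 5-note groups, the heads are G4, D4, A3: the pattern moves down a 4th.
So cell 4 is E3 C3 G2 Eb2 G2.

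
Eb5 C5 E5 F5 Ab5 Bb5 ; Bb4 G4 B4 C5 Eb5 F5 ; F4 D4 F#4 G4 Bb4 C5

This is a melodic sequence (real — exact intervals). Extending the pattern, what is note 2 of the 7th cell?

F#2

The unit is 6 notes. Position-2 pitches of the 3 shown cells: C5, G4, D4.
Each moves down a 4th. Continuing: A3 → E3 → B2 → F#2.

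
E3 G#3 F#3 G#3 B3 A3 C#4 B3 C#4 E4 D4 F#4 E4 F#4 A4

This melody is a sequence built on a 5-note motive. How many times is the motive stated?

3

15 notes in groups of 5 gives 15/5 = 3 statements.
Starts: E3, A3, D4 — each up a 4th.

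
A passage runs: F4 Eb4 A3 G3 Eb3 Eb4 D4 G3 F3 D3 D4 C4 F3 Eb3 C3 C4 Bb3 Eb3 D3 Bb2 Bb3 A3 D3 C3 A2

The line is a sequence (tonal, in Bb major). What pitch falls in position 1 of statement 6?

The unit is 5 notes. Position-1 pitches of the 5 shown cells: F4, Eb4, D4, C4, Bb3.
Each moves down a 2nd; the next is A3.

A3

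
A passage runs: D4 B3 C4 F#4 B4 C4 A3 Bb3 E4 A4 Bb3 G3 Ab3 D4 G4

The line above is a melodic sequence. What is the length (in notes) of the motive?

5

Try groups of 5 (3 cells in 15 notes):
D4 B3 C4 F#4 B4 | C4 A3 Bb3 E4 A4 | Bb3 G3 Ab3 D4 G4
That's a consistent down a 2nd shift per cell, and no other grouping gives one.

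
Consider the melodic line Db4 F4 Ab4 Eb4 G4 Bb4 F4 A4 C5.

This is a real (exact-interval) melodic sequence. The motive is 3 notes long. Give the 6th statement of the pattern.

Taking 3-note groups, the heads are Db4, Eb4, F4: the pattern moves up a 2nd.
Extending up a 2nd: G4 → A4 → B4.
Statement 6 starts on B4 and keeps the same exact contour: B4 D#5 F#5.

B4 D#5 F#5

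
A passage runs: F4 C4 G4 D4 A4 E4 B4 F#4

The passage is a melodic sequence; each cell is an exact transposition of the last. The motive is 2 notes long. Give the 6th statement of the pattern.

With a 2-note motive the entries are F4, G4, A4, B4, each up a 2nd from the previous.
Continuing the starts: C#5 → D#5.
From D#5 the exact shape gives D#5 A#4.

D#5 A#4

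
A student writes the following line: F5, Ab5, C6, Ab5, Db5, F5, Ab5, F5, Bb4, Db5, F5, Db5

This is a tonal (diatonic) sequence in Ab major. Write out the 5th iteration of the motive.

Eb4 G4 Bb4 G4

Taking 4-note groups, the heads are F5, Db5, Bb4: the pattern moves down a 3rd.
Extending down a 3rd: G4 → Eb4.
From Eb4 the diatonic shape gives Eb4 G4 Bb4 G4.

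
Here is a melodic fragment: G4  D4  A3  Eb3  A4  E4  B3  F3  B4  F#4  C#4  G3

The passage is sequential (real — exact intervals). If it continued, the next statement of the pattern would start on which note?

C#5

Unit = 4 notes; the statements start on G4, A4, B4, moving up a 2nd each time.
The next head, up a 2nd from B4, is C#5.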